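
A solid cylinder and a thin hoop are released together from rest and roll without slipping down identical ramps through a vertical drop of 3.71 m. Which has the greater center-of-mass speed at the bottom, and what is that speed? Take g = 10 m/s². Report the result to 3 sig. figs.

the solid cylinder, at v ≈ 7.03 m/s

For rolling without slipping, Mgh = ½(1+k)Mv² where k = I/(MR²), so v = √(2gh/(1+k)).
Solid cylinder: k = 0.5, giving v = √(2×10×3.71/1.5) = 7.033 m/s.
Thin hoop: k = 1, giving v = √(2×10×3.71/2) = 6.091 m/s.
The smaller k wins: the solid cylinder, at ≈ 7.03 m/s.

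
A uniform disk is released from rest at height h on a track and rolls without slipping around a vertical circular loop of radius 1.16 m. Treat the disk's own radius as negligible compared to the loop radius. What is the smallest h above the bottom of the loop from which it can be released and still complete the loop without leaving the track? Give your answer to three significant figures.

The moment of inertia is (1/2)MR², giving k ≡ I/(MR²) = 0.5.
At the top, contact is just lost when gravity alone supplies the centripetal force: Mg = Mv_top²/r, i.e. v_top² = gr.
With ω = v/R, the kinetic energy at speed v is ½(1+k)Mv² = (3/4)Mv².
Energy conservation from release (height h) to the top (height 2r): Mgh = Mg(2r) + (3/4)M·gr.
Thus h_min = 2r + (1+k)r/2 = r(2 + 1.5/2) = 1.16 × 2.75 ≈ 3.19 m.

h_min ≈ 3.19 m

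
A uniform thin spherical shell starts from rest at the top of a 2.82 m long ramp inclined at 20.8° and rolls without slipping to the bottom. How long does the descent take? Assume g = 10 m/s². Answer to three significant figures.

t ≈ 1.63 s

With I = (2/3)MR², the ratio k = I/(MR²) is 2/3.
Newton's second law down the slope: Mg sinθ − f = Ma. The torque equation fR = Iα (with α = a/R) gives f = kMa.
Hence a = g sinθ/(1+k) = 10×sin20.8°/1.667 = 2.131 m/s².
Starting from rest, L = ½at², so t = √(2L/a) = √(2×2.82/2.131) ≈ 1.63 s.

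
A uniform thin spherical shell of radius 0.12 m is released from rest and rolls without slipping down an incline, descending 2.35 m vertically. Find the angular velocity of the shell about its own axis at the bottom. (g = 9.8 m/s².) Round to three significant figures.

ω ≈ 43.8 rad/s

With I = (2/3)MR², the ratio k = I/(MR²) is 2/3.
Rolling without slipping gives ω = v/R, so the total kinetic energy is ½Mv² + ½Iω² = ½(1+k)Mv² = (5/6)Mv².
Energy conservation Mgh = ½(1+k)Mv² gives v = √(2gh/(1+k)) = √(2 × 9.8 × 2.35 / 1.667) = 5.257 m/s.
The angular speed follows from ω = v/R = 5.257/0.12 ≈ 43.8 rad/s.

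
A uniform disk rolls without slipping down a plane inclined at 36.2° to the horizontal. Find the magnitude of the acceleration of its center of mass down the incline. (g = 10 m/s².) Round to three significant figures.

a ≈ 3.94 m/s²

Here I = (1/2)MR², so the shape factor k = I/(MR²) = 0.5.
Translational: Mg sinθ − f = Ma. Rotational about the CM: fR = Iα = kMRa, so f = kMa.
Eliminating f: Mg sinθ = (1+k)Ma, so a = g sinθ/(1+k) = 10 × sin36.2° / 1.5 ≈ 3.94 m/s².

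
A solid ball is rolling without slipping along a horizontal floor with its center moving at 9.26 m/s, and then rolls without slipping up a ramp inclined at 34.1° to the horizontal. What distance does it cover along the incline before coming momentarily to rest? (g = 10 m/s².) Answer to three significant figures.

Here I = (2/5)MR², so the shape factor k = I/(MR²) = 0.4.
The rolling condition ω = v/R makes the rotational term ½I(v/R)² = ½kMv², so KE_total = ½(1+k)Mv² = (7/10)Mv².
Setting this equal to Mgh gives the vertical rise h = (1+k)v₀²/(2g) = 1.4×9.26²/(2×10) = 6.002 m.
Along the incline, d = h/sinθ = 6.002/sin34.1° ≈ 10.7 m.

d ≈ 10.7 m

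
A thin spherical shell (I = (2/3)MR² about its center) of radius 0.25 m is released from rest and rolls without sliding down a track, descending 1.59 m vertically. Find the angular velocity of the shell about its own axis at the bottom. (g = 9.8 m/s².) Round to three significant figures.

For this body I = (2/3)MR², i.e. k = I/(MR²) = 2/3.
Pure rolling means v = ωR; then KE = ½Mv² + ½I(v/R)² = ½(1+k)Mv² = (5/6)Mv².
Energy conservation Mgh = ½(1+k)Mv² gives v = √(2gh/(1+k)) = √(2 × 9.8 × 1.59 / 1.667) = 4.324 m/s.
Then ω = v/R = 4.324 / 0.25 ≈ 17.3 rad/s.

ω ≈ 17.3 rad/s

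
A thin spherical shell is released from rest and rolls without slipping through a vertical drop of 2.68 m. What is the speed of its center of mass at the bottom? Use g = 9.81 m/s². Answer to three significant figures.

v ≈ 5.62 m/s

The moment of inertia is (2/3)MR², giving k ≡ I/(MR²) = 2/3.
Since it rolls without slipping, ω = v/R and KE = ½Mv² + ½Iω² = ½(1+k)Mv² = (5/6)Mv².
Energy conservation: Mgh = (5/6)Mv², so v = √(2gh/(1+k)) = √(2 × 9.81 × 2.68 / 1.667) ≈ 5.62 m/s.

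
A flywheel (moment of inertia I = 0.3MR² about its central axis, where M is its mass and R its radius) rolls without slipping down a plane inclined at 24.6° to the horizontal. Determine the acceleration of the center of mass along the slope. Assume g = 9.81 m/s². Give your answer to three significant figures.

a ≈ 3.14 m/s²

The moment of inertia is 0.3MR², giving k ≡ I/(MR²) = 0.3.
Translational: Mg sinθ − f = Ma. Rotational about the CM: fR = Iα = kMRa, so f = kMa.
Eliminating f: Mg sinθ = (1+k)Ma, so a = g sinθ/(1+k) = 9.81 × sin24.6° / 1.3 ≈ 3.14 m/s².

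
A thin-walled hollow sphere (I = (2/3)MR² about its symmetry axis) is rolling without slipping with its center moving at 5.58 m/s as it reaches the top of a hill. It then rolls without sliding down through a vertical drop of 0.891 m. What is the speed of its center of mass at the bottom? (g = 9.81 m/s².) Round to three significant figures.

v ≈ 6.45 m/s

With I = (2/3)MR², the ratio k = I/(MR²) is 2/3.
Pure rolling means v = ωR; then KE = ½Mv² + ½I(v/R)² = ½(1+k)Mv² = (5/6)Mv².
Conserving energy between top and bottom: (5/6)Mv² = (5/6)Mv₀² + Mgh, hence v² = v₀² + 2gh/(1+k).
v = √(5.58² + 2×9.81×0.891/1.667) = √41.63 ≈ 6.45 m/s.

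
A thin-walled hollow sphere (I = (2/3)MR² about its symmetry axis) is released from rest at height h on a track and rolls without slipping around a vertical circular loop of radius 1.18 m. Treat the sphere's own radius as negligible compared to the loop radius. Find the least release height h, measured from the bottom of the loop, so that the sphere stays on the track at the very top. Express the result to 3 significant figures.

Here I = (2/3)MR², so the shape factor k = I/(MR²) = 2/3.
At the top, contact is just lost when gravity alone supplies the centripetal force: Mg = Mv_top²/r, i.e. v_top² = gr.
With ω = v/R, the kinetic energy at speed v is ½(1+k)Mv² = (5/6)Mv².
Energy conservation from release (height h) to the top (height 2r): Mgh = Mg(2r) + (5/6)M·gr.
Thus h_min = 2r + (1+k)r/2 = r(2 + 1.667/2) = 1.18 × 2.833 ≈ 3.34 m.

h_min ≈ 3.34 m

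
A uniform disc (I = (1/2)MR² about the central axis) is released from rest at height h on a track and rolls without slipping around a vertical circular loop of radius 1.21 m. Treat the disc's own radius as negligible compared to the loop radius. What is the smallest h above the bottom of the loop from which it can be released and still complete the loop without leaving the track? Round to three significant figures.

With I = (1/2)MR², the ratio k = I/(MR²) is 0.5.
At the top, contact is just lost when gravity alone supplies the centripetal force: Mg = Mv_top²/r, i.e. v_top² = gr.
With ω = v/R, the kinetic energy at speed v is ½(1+k)Mv² = (3/4)Mv².
Energy conservation from release (height h) to the top (height 2r): Mgh = Mg(2r) + (3/4)M·gr.
Thus h_min = 2r + (1+k)r/2 = r(2 + 1.5/2) = 1.21 × 2.75 ≈ 3.33 m.

h_min ≈ 3.33 m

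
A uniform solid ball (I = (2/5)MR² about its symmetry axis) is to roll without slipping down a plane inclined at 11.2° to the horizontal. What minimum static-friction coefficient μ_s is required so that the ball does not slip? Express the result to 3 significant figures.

μ_min ≈ 0.0566

Here I = (2/5)MR², so the shape factor k = I/(MR²) = 0.4.
Translational: Mg sinθ − f = Ma. Rotational about the CM: fR = Iα = kMRa, so f = kMa.
These give a = g sinθ/(1+k) and the required friction f = kMg sinθ/(1+k).
With N = Mg cosθ, the no-slip condition f ≤ μN gives μ_min = f/N = k tanθ/(1+k).
μ_min = 0.4 × tan11.2° / 1.4 ≈ 0.0566.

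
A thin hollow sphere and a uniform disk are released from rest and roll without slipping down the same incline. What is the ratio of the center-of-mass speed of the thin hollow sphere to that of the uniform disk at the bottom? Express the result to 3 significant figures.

Each satisfies Mgh = ½(1+k)Mv² with k = I/(MR²), so v ∝ 1/√(1+k).
For the thin hollow sphere k = 2/3; for the uniform disk k = 0.5.
v₁/v₂ = √((1+k₂)/(1+k₁)) = √(1.5/1.667) ≈ 0.949.

v_ratio ≈ 0.949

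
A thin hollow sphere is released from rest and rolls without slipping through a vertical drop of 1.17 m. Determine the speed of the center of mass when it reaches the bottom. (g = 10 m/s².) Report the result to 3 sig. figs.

The moment of inertia is (2/3)MR², giving k ≡ I/(MR²) = 2/3.
Since it rolls without slipping, ω = v/R and KE = ½Mv² + ½Iω² = ½(1+k)Mv² = (5/6)Mv².
Energy conservation: Mgh = (5/6)Mv², so v = √(2gh/(1+k)) = √(2 × 10 × 1.17 / 1.667) ≈ 3.75 m/s.

v ≈ 3.75 m/s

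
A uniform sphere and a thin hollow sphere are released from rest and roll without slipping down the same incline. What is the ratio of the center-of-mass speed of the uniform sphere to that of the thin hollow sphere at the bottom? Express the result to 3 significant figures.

v_ratio ≈ 1.09

Each satisfies Mgh = ½(1+k)Mv² with k = I/(MR²), so v ∝ 1/√(1+k).
For the uniform sphere k = 0.4; for the thin hollow sphere k = 2/3.
v₁/v₂ = √((1+k₂)/(1+k₁)) = √(1.667/1.4) ≈ 1.09.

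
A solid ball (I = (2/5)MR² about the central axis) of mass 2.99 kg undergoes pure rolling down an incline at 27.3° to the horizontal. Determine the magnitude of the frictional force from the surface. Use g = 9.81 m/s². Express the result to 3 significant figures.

Here I = (2/5)MR², so the shape factor k = I/(MR²) = 0.4.
Along the incline Mg sinθ − f = Ma, and torque about the center fR = Iα = kMR²(a/R) gives f = kMa.
Combining, a = g sinθ/(1+k) and f = kMa = kMg sinθ/(1+k).
f = 0.4 × 2.99 × 9.81 × sin27.3° / 1.4 ≈ 3.84 N.

f ≈ 3.84 N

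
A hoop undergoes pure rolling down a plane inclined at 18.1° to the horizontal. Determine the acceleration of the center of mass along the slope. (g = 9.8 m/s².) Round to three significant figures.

The moment of inertia is MR², giving k ≡ I/(MR²) = 1.
Newton's second law down the slope: Mg sinθ − f = Ma. The torque equation fR = Iα (with α = a/R) gives f = kMa.
Eliminating f: Mg sinθ = (1+k)Ma, so a = g sinθ/(1+k) = 9.8 × sin18.1° / 2 ≈ 1.52 m/s².

a ≈ 1.52 m/s²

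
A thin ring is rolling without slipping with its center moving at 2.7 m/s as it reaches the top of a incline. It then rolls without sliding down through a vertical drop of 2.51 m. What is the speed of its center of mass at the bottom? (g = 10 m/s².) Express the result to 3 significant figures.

With I = MR², the ratio k = I/(MR²) is 1.
Rolling without slipping gives ω = v/R, so the total kinetic energy is ½Mv² + ½Iω² = ½(1+k)Mv² = Mv².
Energy conservation: Mv₀² + Mgh = Mv², so v² = v₀² + 2gh/(1+k).
v = √(2.7² + 2×10×2.51/2) = √32.39 ≈ 5.69 m/s.

v ≈ 5.69 m/s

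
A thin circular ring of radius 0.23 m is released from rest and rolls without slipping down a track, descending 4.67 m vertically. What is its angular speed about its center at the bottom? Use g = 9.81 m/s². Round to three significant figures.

ω ≈ 29.4 rad/s

For this body I = MR², i.e. k = I/(MR²) = 1.
Since it rolls without slipping, ω = v/R and KE = ½Mv² + ½Iω² = ½(1+k)Mv² = Mv².
Energy conservation Mgh = ½(1+k)Mv² gives v = √(2gh/(1+k)) = √(2 × 9.81 × 4.67 / 2) = 6.769 m/s.
Then ω = v/R = 6.769 / 0.23 ≈ 29.4 rad/s.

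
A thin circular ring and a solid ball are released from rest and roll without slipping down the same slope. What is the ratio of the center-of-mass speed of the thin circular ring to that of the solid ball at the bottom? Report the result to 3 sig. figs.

Each satisfies Mgh = ½(1+k)Mv² with k = I/(MR²), so v ∝ 1/√(1+k).
For the thin circular ring k = 1; for the solid ball k = 0.4.
v₁/v₂ = √((1+k₂)/(1+k₁)) = √(1.4/2) ≈ 0.837.

v_ratio ≈ 0.837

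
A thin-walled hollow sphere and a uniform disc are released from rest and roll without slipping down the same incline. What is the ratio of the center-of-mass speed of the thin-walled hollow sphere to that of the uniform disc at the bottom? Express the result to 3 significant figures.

v_ratio ≈ 0.949

Each satisfies Mgh = ½(1+k)Mv² with k = I/(MR²), so v ∝ 1/√(1+k).
For the thin-walled hollow sphere k = 2/3; for the uniform disc k = 0.5.
v₁/v₂ = √((1+k₂)/(1+k₁)) = √(1.5/1.667) ≈ 0.949.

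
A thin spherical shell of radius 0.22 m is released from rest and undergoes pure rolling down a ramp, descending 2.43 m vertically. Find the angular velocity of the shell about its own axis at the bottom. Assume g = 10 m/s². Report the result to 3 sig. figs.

The moment of inertia is (2/3)MR², giving k ≡ I/(MR²) = 2/3.
Since it rolls without slipping, ω = v/R and KE = ½Mv² + ½Iω² = ½(1+k)Mv² = (5/6)Mv².
Energy conservation Mgh = ½(1+k)Mv² gives v = √(2gh/(1+k)) = √(2 × 10 × 2.43 / 1.667) = 5.4 m/s.
Then ω = v/R = 5.4 / 0.22 ≈ 24.5 rad/s.

ω ≈ 24.5 rad/s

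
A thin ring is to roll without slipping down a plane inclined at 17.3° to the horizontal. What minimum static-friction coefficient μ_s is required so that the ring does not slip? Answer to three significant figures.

The moment of inertia is MR², giving k ≡ I/(MR²) = 1.
Along the incline Mg sinθ − f = Ma, and torque about the center fR = Iα = kMR²(a/R) gives f = kMa.
These give a = g sinθ/(1+k) and the required friction f = kMg sinθ/(1+k).
With N = Mg cosθ, the no-slip condition f ≤ μN gives μ_min = f/N = k tanθ/(1+k).
μ_min = 1 × tan17.3° / 2 ≈ 0.156.

μ_min ≈ 0.156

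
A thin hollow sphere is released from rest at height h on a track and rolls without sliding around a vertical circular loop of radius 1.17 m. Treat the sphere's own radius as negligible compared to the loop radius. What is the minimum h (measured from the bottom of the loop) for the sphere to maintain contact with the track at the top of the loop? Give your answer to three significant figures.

The moment of inertia is (2/3)MR², giving k ≡ I/(MR²) = 2/3.
At the top, contact is just lost when gravity alone supplies the centripetal force: Mg = Mv_top²/r, i.e. v_top² = gr.
With ω = v/R, the kinetic energy at speed v is ½(1+k)Mv² = (5/6)Mv².
Energy conservation from release (height h) to the top (height 2r): Mgh = Mg(2r) + (5/6)M·gr.
Thus h_min = 2r + (1+k)r/2 = r(2 + 1.667/2) = 1.17 × 2.833 ≈ 3.32 m.

h_min ≈ 3.32 m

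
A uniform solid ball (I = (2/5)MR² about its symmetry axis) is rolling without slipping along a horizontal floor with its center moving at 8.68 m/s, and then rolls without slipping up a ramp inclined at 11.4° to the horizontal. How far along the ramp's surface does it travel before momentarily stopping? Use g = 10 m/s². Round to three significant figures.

Here I = (2/5)MR², so the shape factor k = I/(MR²) = 0.4.
The rolling condition ω = v/R makes the rotational term ½I(v/R)² = ½kMv², so KE_total = ½(1+k)Mv² = (7/10)Mv².
Setting this equal to Mgh gives the vertical rise h = (1+k)v₀²/(2g) = 1.4×8.68²/(2×10) = 5.274 m.
The distance along the slope is d = h/sinθ = 5.274/sin11.4° ≈ 26.7 m.

d ≈ 26.7 m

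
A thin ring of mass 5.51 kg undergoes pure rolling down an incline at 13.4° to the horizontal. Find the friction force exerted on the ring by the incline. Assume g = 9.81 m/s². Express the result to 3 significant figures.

For this body I = MR², i.e. k = I/(MR²) = 1.
Along the incline Mg sinθ − f = Ma, and torque about the center fR = Iα = kMR²(a/R) gives f = kMa.
Combining, a = g sinθ/(1+k) and f = kMa = kMg sinθ/(1+k).
f = 1 × 5.51 × 9.81 × sin13.4° / 2 ≈ 6.26 N.

f ≈ 6.26 N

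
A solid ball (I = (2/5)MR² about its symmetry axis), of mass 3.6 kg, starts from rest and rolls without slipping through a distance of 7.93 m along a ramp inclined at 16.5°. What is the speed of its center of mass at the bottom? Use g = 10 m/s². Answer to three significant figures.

For this body I = (2/5)MR², i.e. k = I/(MR²) = 0.4.
Rolling without slipping gives ω = v/R, so the total kinetic energy is ½Mv² + ½Iω² = ½(1+k)Mv² = (7/10)Mv².
The vertical drop is h = L sinθ = 7.93 × sin16.5° = 2.252 m.
Energy conservation: Mgh = (7/10)Mv², so v = √(2gh/(1+k)) = √(2 × 10 × 2.252 / 1.4) ≈ 5.67 m/s.

v ≈ 5.67 m/s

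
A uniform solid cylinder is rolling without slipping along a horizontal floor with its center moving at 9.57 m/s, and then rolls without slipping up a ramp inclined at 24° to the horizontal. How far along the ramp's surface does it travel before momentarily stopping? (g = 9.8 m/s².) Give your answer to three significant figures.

With I = (1/2)MR², the ratio k = I/(MR²) is 0.5.
The rolling condition ω = v/R makes the rotational term ½I(v/R)² = ½kMv², so KE_total = ½(1+k)Mv² = (3/4)Mv².
Setting this equal to Mgh gives the vertical rise h = (1+k)v₀²/(2g) = 1.5×9.57²/(2×9.8) = 7.009 m.
The distance along the slope is d = h/sinθ = 7.009/sin24° ≈ 17.2 m.

d ≈ 17.2 m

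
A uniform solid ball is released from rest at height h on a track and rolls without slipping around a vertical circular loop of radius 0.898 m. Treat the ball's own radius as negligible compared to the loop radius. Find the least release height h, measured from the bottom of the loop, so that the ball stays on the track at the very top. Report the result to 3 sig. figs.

h_min ≈ 2.42 m

With I = (2/5)MR², the ratio k = I/(MR²) is 0.4.
At the top, contact is just lost when gravity alone supplies the centripetal force: Mg = Mv_top²/r, i.e. v_top² = gr.
With ω = v/R, the kinetic energy at speed v is ½(1+k)Mv² = (7/10)Mv².
Energy conservation from release (height h) to the top (height 2r): Mgh = Mg(2r) + (7/10)M·gr.
Thus h_min = 2r + (1+k)r/2 = r(2 + 1.4/2) = 0.898 × 2.7 ≈ 2.42 m.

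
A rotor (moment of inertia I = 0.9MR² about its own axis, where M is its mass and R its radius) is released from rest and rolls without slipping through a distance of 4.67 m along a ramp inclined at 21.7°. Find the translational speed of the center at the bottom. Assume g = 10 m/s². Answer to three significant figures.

v ≈ 4.26 m/s

For this body I = 0.9MR², i.e. k = I/(MR²) = 0.9.
Rolling without slipping gives ω = v/R, so the total kinetic energy is ½Mv² + ½Iω² = ½(1+k)Mv² = (19/20)Mv².
The vertical drop is h = L sinθ = 4.67 × sin21.7° = 1.727 m.
Setting Mgh = (19/20)Mv² gives v = √(2gh/(1+k)) = √(2·10·1.727/1.9) ≈ 4.26 m/s.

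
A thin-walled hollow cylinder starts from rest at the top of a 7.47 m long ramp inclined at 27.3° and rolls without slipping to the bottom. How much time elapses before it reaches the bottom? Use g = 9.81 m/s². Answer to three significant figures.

With I = MR², the ratio k = I/(MR²) is 1.
Translational: Mg sinθ − f = Ma. Rotational about the CM: fR = Iα = kMRa, so f = kMa.
Hence a = g sinθ/(1+k) = 9.81×sin27.3°/2 = 2.25 m/s².
Starting from rest, L = ½at², so t = √(2L/a) = √(2×7.47/2.25) ≈ 2.58 s.

t ≈ 2.58 s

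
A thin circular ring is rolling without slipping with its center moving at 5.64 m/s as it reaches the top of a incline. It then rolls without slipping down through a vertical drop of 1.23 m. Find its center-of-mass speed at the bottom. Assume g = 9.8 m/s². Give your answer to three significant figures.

For this body I = MR², i.e. k = I/(MR²) = 1.
Rolling without slipping gives ω = v/R, so the total kinetic energy is ½Mv² + ½Iω² = ½(1+k)Mv² = Mv².
Energy conservation: Mv₀² + Mgh = Mv², so v² = v₀² + 2gh/(1+k).
v = √(5.64² + 2×9.8×1.23/2) = √43.86 ≈ 6.62 m/s.

v ≈ 6.62 m/s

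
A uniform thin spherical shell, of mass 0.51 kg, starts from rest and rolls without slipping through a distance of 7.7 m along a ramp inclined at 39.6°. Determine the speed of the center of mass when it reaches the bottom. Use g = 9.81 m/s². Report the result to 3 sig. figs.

v ≈ 7.60 m/s

With I = (2/3)MR², the ratio k = I/(MR²) is 2/3.
Pure rolling means v = ωR; then KE = ½Mv² + ½I(v/R)² = ½(1+k)Mv² = (5/6)Mv².
The vertical drop is h = L sinθ = 7.7 × sin39.6° = 4.908 m.
Setting Mgh = (5/6)Mv² gives v = √(2gh/(1+k)) = √(2·9.81·4.908/1.667) ≈ 7.60 m/s.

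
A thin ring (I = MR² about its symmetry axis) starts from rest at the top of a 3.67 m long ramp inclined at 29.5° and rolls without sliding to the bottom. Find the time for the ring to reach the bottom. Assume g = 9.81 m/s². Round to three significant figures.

t ≈ 1.74 s

Here I = MR², so the shape factor k = I/(MR²) = 1.
Along the incline Mg sinθ − f = Ma, and torque about the center fR = Iα = kMR²(a/R) gives f = kMa.
Hence a = g sinθ/(1+k) = 9.81×sin29.5°/2 = 2.415 m/s².
With constant a from rest, t = √(2L/a) = √(2·3.67/2.415) ≈ 1.74 s.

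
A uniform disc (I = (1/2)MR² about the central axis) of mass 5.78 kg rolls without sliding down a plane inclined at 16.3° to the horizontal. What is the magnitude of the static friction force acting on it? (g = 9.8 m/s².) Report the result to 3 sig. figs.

The moment of inertia is (1/2)MR², giving k ≡ I/(MR²) = 0.5.
Along the incline Mg sinθ − f = Ma, and torque about the center fR = Iα = kMR²(a/R) gives f = kMa.
Combining, a = g sinθ/(1+k) and f = kMa = kMg sinθ/(1+k).
f = 0.5 × 5.78 × 9.8 × sin16.3° / 1.5 ≈ 5.30 N.

f ≈ 5.30 N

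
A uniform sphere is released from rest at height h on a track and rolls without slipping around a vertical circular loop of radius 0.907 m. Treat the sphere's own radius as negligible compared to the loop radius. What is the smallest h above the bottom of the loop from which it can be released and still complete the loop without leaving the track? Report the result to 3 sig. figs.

h_min ≈ 2.45 m

For this body I = (2/5)MR², i.e. k = I/(MR²) = 0.4.
At the top, contact is just lost when gravity alone supplies the centripetal force: Mg = Mv_top²/r, i.e. v_top² = gr.
With ω = v/R, the kinetic energy at speed v is ½(1+k)Mv² = (7/10)Mv².
Energy conservation from release (height h) to the top (height 2r): Mgh = Mg(2r) + (7/10)M·gr.
Thus h_min = 2r + (1+k)r/2 = r(2 + 1.4/2) = 0.907 × 2.7 ≈ 2.45 m.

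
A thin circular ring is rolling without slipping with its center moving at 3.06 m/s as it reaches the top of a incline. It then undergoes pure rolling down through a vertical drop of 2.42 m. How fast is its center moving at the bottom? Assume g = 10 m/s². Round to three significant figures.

The moment of inertia is MR², giving k ≡ I/(MR²) = 1.
Pure rolling means v = ωR; then KE = ½Mv² + ½I(v/R)² = ½(1+k)Mv² = Mv².
Energy conservation: Mv₀² + Mgh = Mv², so v² = v₀² + 2gh/(1+k).
v = √(3.06² + 2×10×2.42/2) = √33.56 ≈ 5.79 m/s.

v ≈ 5.79 m/s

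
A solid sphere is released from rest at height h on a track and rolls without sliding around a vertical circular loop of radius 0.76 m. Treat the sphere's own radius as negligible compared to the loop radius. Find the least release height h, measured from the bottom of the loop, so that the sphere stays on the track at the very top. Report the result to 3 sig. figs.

h_min ≈ 2.05 m

For this body I = (2/5)MR², i.e. k = I/(MR²) = 0.4.
At the top of the loop, the minimum-contact condition is Mg = Mv_top²/r, so v_top² = gr.
With ω = v/R, the kinetic energy at speed v is ½(1+k)Mv² = (7/10)Mv².
Energy conservation from release (height h) to the top (height 2r): Mgh = Mg(2r) + (7/10)M·gr.
Thus h_min = 2r + (1+k)r/2 = r(2 + 1.4/2) = 0.76 × 2.7 ≈ 2.05 m.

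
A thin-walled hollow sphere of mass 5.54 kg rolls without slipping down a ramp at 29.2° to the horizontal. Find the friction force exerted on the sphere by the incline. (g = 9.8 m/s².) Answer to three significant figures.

Here I = (2/3)MR², so the shape factor k = I/(MR²) = 2/3.
Translational: Mg sinθ − f = Ma. Rotational about the CM: fR = Iα = kMRa, so f = kMa.
Combining, a = g sinθ/(1+k) and f = kMa = kMg sinθ/(1+k).
f = (2/3) × 5.54 × 9.8 × sin29.2° / 1.667 ≈ 10.6 N.

f ≈ 10.6 N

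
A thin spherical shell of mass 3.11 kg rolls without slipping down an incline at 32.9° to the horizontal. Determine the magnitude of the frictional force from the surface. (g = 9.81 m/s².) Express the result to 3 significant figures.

For this body I = (2/3)MR², i.e. k = I/(MR²) = 2/3.
Along the incline Mg sinθ − f = Ma, and torque about the center fR = Iα = kMR²(a/R) gives f = kMa.
Combining, a = g sinθ/(1+k) and f = kMa = kMg sinθ/(1+k).
f = (2/3) × 3.11 × 9.81 × sin32.9° / 1.667 ≈ 6.63 N.

f ≈ 6.63 N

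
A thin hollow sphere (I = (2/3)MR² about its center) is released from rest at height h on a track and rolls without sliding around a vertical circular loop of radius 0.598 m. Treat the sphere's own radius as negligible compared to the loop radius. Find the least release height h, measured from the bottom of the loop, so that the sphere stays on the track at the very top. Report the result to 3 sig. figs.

The moment of inertia is (2/3)MR², giving k ≡ I/(MR²) = 2/3.
At the top, contact is just lost when gravity alone supplies the centripetal force: Mg = Mv_top²/r, i.e. v_top² = gr.
With ω = v/R, the kinetic energy at speed v is ½(1+k)Mv² = (5/6)Mv².
Energy conservation from release (height h) to the top (height 2r): Mgh = Mg(2r) + (5/6)M·gr.
Thus h_min = 2r + (1+k)r/2 = r(2 + 1.667/2) = 0.598 × 2.833 ≈ 1.69 m.

h_min ≈ 1.69 m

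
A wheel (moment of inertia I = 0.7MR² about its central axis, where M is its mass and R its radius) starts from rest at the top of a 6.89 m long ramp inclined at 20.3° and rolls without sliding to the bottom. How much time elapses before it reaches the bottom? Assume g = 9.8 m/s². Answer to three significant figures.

Here I = 0.7MR², so the shape factor k = I/(MR²) = 0.7.
Newton's second law down the slope: Mg sinθ − f = Ma. The torque equation fR = Iα (with α = a/R) gives f = kMa.
Hence a = g sinθ/(1+k) = 9.8×sin20.3°/1.7 = 2 m/s².
With constant a from rest, t = √(2L/a) = √(2·6.89/2) ≈ 2.62 s.

t ≈ 2.62 s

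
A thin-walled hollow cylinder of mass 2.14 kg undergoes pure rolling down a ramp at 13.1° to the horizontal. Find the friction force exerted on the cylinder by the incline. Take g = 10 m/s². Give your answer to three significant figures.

f ≈ 2.43 N

With I = MR², the ratio k = I/(MR²) is 1.
Newton's second law down the slope: Mg sinθ − f = Ma. The torque equation fR = Iα (with α = a/R) gives f = kMa.
Combining, a = g sinθ/(1+k) and f = kMa = kMg sinθ/(1+k).
f = 1 × 2.14 × 10 × sin13.1° / 2 ≈ 2.43 N.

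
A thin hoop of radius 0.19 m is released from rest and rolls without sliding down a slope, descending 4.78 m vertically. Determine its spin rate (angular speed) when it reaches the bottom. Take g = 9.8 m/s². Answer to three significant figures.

With I = MR², the ratio k = I/(MR²) is 1.
Rolling without slipping gives ω = v/R, so the total kinetic energy is ½Mv² + ½Iω² = ½(1+k)Mv² = Mv².
Energy conservation Mgh = ½(1+k)Mv² gives v = √(2gh/(1+k)) = √(2 × 9.8 × 4.78 / 2) = 6.844 m/s.
Then ω = v/R = 6.844 / 0.19 ≈ 36.0 rad/s.

ω ≈ 36.0 rad/s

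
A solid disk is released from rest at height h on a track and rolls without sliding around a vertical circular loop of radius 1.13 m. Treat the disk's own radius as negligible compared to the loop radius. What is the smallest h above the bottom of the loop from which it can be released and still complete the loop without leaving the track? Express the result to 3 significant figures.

h_min ≈ 3.11 m

Here I = (1/2)MR², so the shape factor k = I/(MR²) = 0.5.
At the top of the loop, the minimum-contact condition is Mg = Mv_top²/r, so v_top² = gr.
With ω = v/R, the kinetic energy at speed v is ½(1+k)Mv² = (3/4)Mv².
Energy conservation from release (height h) to the top (height 2r): Mgh = Mg(2r) + (3/4)M·gr.
Thus h_min = 2r + (1+k)r/2 = r(2 + 1.5/2) = 1.13 × 2.75 ≈ 3.11 m.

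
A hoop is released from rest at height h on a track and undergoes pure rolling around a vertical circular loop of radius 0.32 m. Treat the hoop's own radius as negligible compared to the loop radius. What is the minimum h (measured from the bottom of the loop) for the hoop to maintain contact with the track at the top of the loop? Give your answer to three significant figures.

For this body I = MR², i.e. k = I/(MR²) = 1.
At the top, contact is just lost when gravity alone supplies the centripetal force: Mg = Mv_top²/r, i.e. v_top² = gr.
With ω = v/R, the kinetic energy at speed v is ½(1+k)Mv² = Mv².
Energy conservation from release (height h) to the top (height 2r): Mgh = Mg(2r) + M·gr.
Thus h_min = 2r + (1+k)r/2 = r(2 + 2/2) = 0.32 × 3 ≈ 0.960 m.

h_min ≈ 0.960 m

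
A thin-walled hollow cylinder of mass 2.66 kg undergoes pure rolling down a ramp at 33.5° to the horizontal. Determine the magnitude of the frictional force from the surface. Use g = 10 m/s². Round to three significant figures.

With I = MR², the ratio k = I/(MR²) is 1.
Newton's second law down the slope: Mg sinθ − f = Ma. The torque equation fR = Iα (with α = a/R) gives f = kMa.
Combining, a = g sinθ/(1+k) and f = kMa = kMg sinθ/(1+k).
f = 1 × 2.66 × 10 × sin33.5° / 2 ≈ 7.34 N.

f ≈ 7.34 N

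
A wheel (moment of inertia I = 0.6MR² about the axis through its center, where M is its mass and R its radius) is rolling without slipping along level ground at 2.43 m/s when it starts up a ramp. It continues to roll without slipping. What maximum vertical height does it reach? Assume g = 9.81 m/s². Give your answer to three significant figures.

The moment of inertia is 0.6MR², giving k ≡ I/(MR²) = 0.6.
Since it rolls without slipping, ω = v/R and KE = ½Mv² + ½Iω² = ½(1+k)Mv² = (4/5)Mv².
All of this converts to potential energy at the highest point: (4/5)Mv₀² = Mgh.
Thus h = (1+k)v₀²/(2g) = 1.6 × 2.43² / (2 × 9.81) ≈ 0.482 m.

h ≈ 0.482 m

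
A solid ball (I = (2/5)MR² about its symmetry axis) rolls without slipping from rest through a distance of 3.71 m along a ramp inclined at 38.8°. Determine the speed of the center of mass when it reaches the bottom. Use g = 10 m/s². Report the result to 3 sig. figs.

Here I = (2/5)MR², so the shape factor k = I/(MR²) = 0.4.
Pure rolling means v = ωR; then KE = ½Mv² + ½I(v/R)² = ½(1+k)Mv² = (7/10)Mv².
The vertical drop is h = L sinθ = 3.71 × sin38.8° = 2.325 m.
Energy conservation: Mgh = (7/10)Mv², so v = √(2gh/(1+k)) = √(2 × 10 × 2.325 / 1.4) ≈ 5.76 m/s.

v ≈ 5.76 m/s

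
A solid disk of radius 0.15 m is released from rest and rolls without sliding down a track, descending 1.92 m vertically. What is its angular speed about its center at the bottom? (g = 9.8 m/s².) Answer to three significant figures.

With I = (1/2)MR², the ratio k = I/(MR²) is 0.5.
Since it rolls without slipping, ω = v/R and KE = ½Mv² + ½Iω² = ½(1+k)Mv² = (3/4)Mv².
Energy conservation Mgh = ½(1+k)Mv² gives v = √(2gh/(1+k)) = √(2 × 9.8 × 1.92 / 1.5) = 5.009 m/s.
The angular speed follows from ω = v/R = 5.009/0.15 ≈ 33.4 rad/s.

ω ≈ 33.4 rad/s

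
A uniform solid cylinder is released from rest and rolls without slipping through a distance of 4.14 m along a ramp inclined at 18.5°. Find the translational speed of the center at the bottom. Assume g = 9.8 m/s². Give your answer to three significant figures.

v ≈ 4.14 m/s

The moment of inertia is (1/2)MR², giving k ≡ I/(MR²) = 0.5.
Since it rolls without slipping, ω = v/R and KE = ½Mv² + ½Iω² = ½(1+k)Mv² = (3/4)Mv².
The vertical drop is h = L sinθ = 4.14 × sin18.5° = 1.314 m.
Energy conservation: Mgh = (3/4)Mv², so v = √(2gh/(1+k)) = √(2 × 9.8 × 1.314 / 1.5) ≈ 4.14 m/s.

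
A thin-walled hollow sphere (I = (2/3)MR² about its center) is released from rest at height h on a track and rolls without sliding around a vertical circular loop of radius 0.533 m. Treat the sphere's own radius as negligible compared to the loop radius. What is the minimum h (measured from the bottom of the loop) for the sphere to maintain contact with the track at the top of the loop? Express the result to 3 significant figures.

h_min ≈ 1.51 m

Here I = (2/3)MR², so the shape factor k = I/(MR²) = 2/3.
At the top, contact is just lost when gravity alone supplies the centripetal force: Mg = Mv_top²/r, i.e. v_top² = gr.
With ω = v/R, the kinetic energy at speed v is ½(1+k)Mv² = (5/6)Mv².
Energy conservation from release (height h) to the top (height 2r): Mgh = Mg(2r) + (5/6)M·gr.
Thus h_min = 2r + (1+k)r/2 = r(2 + 1.667/2) = 0.533 × 2.833 ≈ 1.51 m.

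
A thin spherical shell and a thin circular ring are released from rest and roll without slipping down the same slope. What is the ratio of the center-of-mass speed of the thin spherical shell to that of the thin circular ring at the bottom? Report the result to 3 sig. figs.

v_ratio ≈ 1.10

Each satisfies Mgh = ½(1+k)Mv² with k = I/(MR²), so v ∝ 1/√(1+k).
For the thin spherical shell k = 2/3; for the thin circular ring k = 1.
v₁/v₂ = √((1+k₂)/(1+k₁)) = √(2/1.667) ≈ 1.10.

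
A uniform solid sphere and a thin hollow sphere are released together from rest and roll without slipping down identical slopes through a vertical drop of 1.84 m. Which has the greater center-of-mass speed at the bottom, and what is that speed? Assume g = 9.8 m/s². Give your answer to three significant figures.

For rolling without slipping, Mgh = ½(1+k)Mv² where k = I/(MR²), so v = √(2gh/(1+k)).
Uniform solid sphere: k = 0.4, giving v = √(2×9.8×1.84/1.4) = 5.075 m/s.
Thin hollow sphere: k = 2/3, giving v = √(2×9.8×1.84/1.667) = 4.652 m/s.
The smaller k wins: the uniform solid sphere, at ≈ 5.08 m/s.

the uniform solid sphere, at v ≈ 5.08 m/s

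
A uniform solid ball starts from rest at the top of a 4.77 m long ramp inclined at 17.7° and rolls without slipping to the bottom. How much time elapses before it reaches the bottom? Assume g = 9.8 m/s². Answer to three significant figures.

t ≈ 2.12 s

With I = (2/5)MR², the ratio k = I/(MR²) is 0.4.
Along the incline Mg sinθ − f = Ma, and torque about the center fR = Iα = kMR²(a/R) gives f = kMa.
Hence a = g sinθ/(1+k) = 9.8×sin17.7°/1.4 = 2.128 m/s².
With constant a from rest, t = √(2L/a) = √(2·4.77/2.128) ≈ 2.12 s.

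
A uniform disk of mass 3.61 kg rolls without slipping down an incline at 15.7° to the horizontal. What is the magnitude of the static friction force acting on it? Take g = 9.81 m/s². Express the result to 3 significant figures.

f ≈ 3.19 N

For this body I = (1/2)MR², i.e. k = I/(MR²) = 0.5.
Newton's second law down the slope: Mg sinθ − f = Ma. The torque equation fR = Iα (with α = a/R) gives f = kMa.
Combining, a = g sinθ/(1+k) and f = kMa = kMg sinθ/(1+k).
f = 0.5 × 3.61 × 9.81 × sin15.7° / 1.5 ≈ 3.19 N.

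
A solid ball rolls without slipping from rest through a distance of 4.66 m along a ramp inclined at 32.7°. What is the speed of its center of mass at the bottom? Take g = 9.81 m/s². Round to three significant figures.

For this body I = (2/5)MR², i.e. k = I/(MR²) = 0.4.
Since it rolls without slipping, ω = v/R and KE = ½Mv² + ½Iω² = ½(1+k)Mv² = (7/10)Mv².
The vertical drop is h = L sinθ = 4.66 × sin32.7° = 2.518 m.
Setting Mgh = (7/10)Mv² gives v = √(2gh/(1+k)) = √(2·9.81·2.518/1.4) ≈ 5.94 m/s.

v ≈ 5.94 m/s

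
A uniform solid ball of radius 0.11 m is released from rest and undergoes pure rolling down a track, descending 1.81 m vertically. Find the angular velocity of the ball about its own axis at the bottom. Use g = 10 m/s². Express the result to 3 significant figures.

With I = (2/5)MR², the ratio k = I/(MR²) is 0.4.
Pure rolling means v = ωR; then KE = ½Mv² + ½I(v/R)² = ½(1+k)Mv² = (7/10)Mv².
Energy conservation Mgh = ½(1+k)Mv² gives v = √(2gh/(1+k)) = √(2 × 10 × 1.81 / 1.4) = 5.085 m/s.
Then ω = v/R = 5.085 / 0.11 ≈ 46.2 rad/s.

ω ≈ 46.2 rad/s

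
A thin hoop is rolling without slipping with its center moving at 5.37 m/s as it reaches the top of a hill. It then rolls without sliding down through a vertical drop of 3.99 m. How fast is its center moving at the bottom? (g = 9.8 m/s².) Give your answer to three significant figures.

The moment of inertia is MR², giving k ≡ I/(MR²) = 1.
Rolling without slipping gives ω = v/R, so the total kinetic energy is ½Mv² + ½Iω² = ½(1+k)Mv² = Mv².
Energy conservation: Mv₀² + Mgh = Mv², so v² = v₀² + 2gh/(1+k).
v = √(5.37² + 2×9.8×3.99/2) = √67.94 ≈ 8.24 m/s.

v ≈ 8.24 m/s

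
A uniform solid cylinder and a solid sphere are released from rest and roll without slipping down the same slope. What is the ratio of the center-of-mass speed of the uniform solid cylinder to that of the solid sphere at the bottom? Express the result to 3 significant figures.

v_ratio ≈ 0.966

Each satisfies Mgh = ½(1+k)Mv² with k = I/(MR²), so v ∝ 1/√(1+k).
For the uniform solid cylinder k = 0.5; for the solid sphere k = 0.4.
v₁/v₂ = √((1+k₂)/(1+k₁)) = √(1.4/1.5) ≈ 0.966.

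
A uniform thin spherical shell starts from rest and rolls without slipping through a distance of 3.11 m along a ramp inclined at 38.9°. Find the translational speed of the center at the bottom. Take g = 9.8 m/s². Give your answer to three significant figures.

Here I = (2/3)MR², so the shape factor k = I/(MR²) = 2/3.
Rolling without slipping gives ω = v/R, so the total kinetic energy is ½Mv² + ½Iω² = ½(1+k)Mv² = (5/6)Mv².
The vertical drop is h = L sinθ = 3.11 × sin38.9° = 1.953 m.
Setting Mgh = (5/6)Mv² gives v = √(2gh/(1+k)) = √(2·9.8·1.953/1.667) ≈ 4.79 m/s.

v ≈ 4.79 m/s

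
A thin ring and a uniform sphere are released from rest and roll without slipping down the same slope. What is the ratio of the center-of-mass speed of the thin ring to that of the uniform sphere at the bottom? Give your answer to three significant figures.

v_ratio ≈ 0.837

Each satisfies Mgh = ½(1+k)Mv² with k = I/(MR²), so v ∝ 1/√(1+k).
For the thin ring k = 1; for the uniform sphere k = 0.4.
v₁/v₂ = √((1+k₂)/(1+k₁)) = √(1.4/2) ≈ 0.837.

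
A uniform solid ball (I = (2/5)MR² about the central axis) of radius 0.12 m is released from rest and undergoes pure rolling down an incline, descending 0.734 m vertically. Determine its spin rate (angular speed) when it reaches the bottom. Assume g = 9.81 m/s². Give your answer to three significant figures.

The moment of inertia is (2/5)MR², giving k ≡ I/(MR²) = 0.4.
The rolling condition ω = v/R makes the rotational term ½I(v/R)² = ½kMv², so KE_total = ½(1+k)Mv² = (7/10)Mv².
Energy conservation Mgh = ½(1+k)Mv² gives v = √(2gh/(1+k)) = √(2 × 9.81 × 0.734 / 1.4) = 3.207 m/s.
Then ω = v/R = 3.207 / 0.12 ≈ 26.7 rad/s.

ω ≈ 26.7 rad/s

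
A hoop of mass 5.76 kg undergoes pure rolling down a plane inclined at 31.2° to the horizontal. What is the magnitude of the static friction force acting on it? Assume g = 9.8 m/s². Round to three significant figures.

With I = MR², the ratio k = I/(MR²) is 1.
Translational: Mg sinθ − f = Ma. Rotational about the CM: fR = Iα = kMRa, so f = kMa.
Combining, a = g sinθ/(1+k) and f = kMa = kMg sinθ/(1+k).
f = 1 × 5.76 × 9.8 × sin31.2° / 2 ≈ 14.6 N.

f ≈ 14.6 N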